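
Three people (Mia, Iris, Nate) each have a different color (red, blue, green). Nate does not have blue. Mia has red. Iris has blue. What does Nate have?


From clues:
  Mia → red
  Iris → blue
By elimination, Nate gets the remaining.

green


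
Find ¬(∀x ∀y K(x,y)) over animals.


Original: ∀x ∀y K(x,y)
Rule: ¬∀→∃, ¬∃→∀, negate predicate.
Negation: ∃x ∃y ¬K(x,y)

∃x ∃y ¬K(x,y)


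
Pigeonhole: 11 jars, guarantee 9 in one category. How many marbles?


Pigeonhole: to guarantee k in one of n categories, need (k-1)×n + 1.
k = 9, n = 11
Minimum = (9-1) × 11 + 1 = 8 × 11 + 1

89


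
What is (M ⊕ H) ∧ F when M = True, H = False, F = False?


M = True, H = False, F = False
Step 1: M ⊕ H = True XOR False = True
Step 2: True ∧ F = True AND False = False
XOR true when exactly one of M,H is true; then AND with F.

False


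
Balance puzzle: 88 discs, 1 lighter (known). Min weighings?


Each weighing has 3 outcomes (left heavy / balance / right heavy), so k weighings distinguish at most 3^k cases; splitting into three near-equal groups achieves this.
Need 3^k ≥ 88: 3^4 = 81 < 88 ≤ 3^5 = 243
k = ⌈log₃(88)⌉ = 5

5


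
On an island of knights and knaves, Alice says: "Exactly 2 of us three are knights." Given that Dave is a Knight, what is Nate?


Alice claims exactly 2 knights among Alice, Dave, Nate.
Given: Dave is a Knight.

Case 1: Alice is a Knight (tells truth)
  Then exactly 2 of the three are knights.
  Counting Alice, Dave: 2 knight(s) so far. Need 0 more → Nate = Knave.
Case 2: Alice is a Knave (lies)
  Then the count is NOT 2.
  If Nate = Knight, count = 2 = 2 → claim would be true, contradicts lie.
  If Nate = Knave, count = 1 ≠ 2 → lie confirmed ✓

Nate is a Knave.

Knave


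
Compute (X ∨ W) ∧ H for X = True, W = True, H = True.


X = True, W = True, H = True
Step 1: X ∨ W = True OR True = True
Step 2: True ∧ H = True AND True = True
OR is true when at least one operand is true; AND requires both.

True


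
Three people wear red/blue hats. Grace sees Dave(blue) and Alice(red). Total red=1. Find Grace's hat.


Total red = 1, seen red = 1
Own red = 1 - 1 = 0
Grace's hat is blue.

blue


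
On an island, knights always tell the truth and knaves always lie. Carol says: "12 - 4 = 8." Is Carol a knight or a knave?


Statement: "12 - 4 = 8."
Actual: 12 - 4 = 8
Claimed: 8
Statement is TRUE → Carol tells the truth → Knight

Knight


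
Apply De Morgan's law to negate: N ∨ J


De Morgan's law: ¬(P ∨ Q) ≡ ¬P ∧ ¬Q
¬(N ∨ J) = ¬N ∧ ¬J

¬N ∧ ¬J


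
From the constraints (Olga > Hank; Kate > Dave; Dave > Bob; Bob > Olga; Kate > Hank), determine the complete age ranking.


Constraints: Olga > Hank; Kate > Dave; Dave > Bob; Bob > Olga; Kate > Hank
Method: at each step, the next-highest is the one remaining person who never appears on the smaller side of a constraint between remaining people.
  Step 1: remaining {Olga, Hank, Kate, Bob, Dave}; on the smaller side: {Olga, Hank, Bob, Dave} → Kate is next (Kate > Dave; Kate > Hank).
  Step 2: remaining {Olga, Hank, Bob, Dave}; on the smaller side: {Olga, Hank, Bob} → Dave is next (Dave > Bob).
  Step 3: remaining {Olga, Hank, Bob}; on the smaller side: {Olga, Hank} → Bob is next (Bob > Olga).
  Step 4: remaining {Olga, Hank}; on the smaller side: {Hank} → Olga is next (Olga > Hank).
  Step 5: only Hank remains → lowest.
Final ranking (highest to lowest):

Kate > Dave > Bob > Olga > Hank


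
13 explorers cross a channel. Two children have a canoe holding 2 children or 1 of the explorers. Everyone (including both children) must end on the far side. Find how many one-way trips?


Per crossing of one of the explorers: children→, one←, one of the explorers→, one← = 4 trips
13 × 4 = 52, + 1 final children→ = 53
Minimum trips = 53

53


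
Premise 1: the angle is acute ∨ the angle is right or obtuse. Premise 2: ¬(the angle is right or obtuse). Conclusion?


Disjunctive syllogism: P ∨ Q, ¬P ⊢ Q
Disjunction: the angle is acute ∨ the angle is right or obtuse
We know it is not the case that the angle is right or obtuse.
By disjunctive syllogism, the other disjunct must be true.

The angle is acute


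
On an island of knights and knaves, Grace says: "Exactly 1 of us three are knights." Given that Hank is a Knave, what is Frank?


Grace claims exactly 1 knights among Grace, Hank, Frank.
Given: Hank is a Knave.

Case 1: Grace is a Knight (tells truth)
  Then exactly 1 of the three are knights.
  Counting Grace, Hank: 1 knight(s) so far. Need 0 more → Frank = Knave.
Case 2: Grace is a Knave (lies)
  Then the count is NOT 1.
  If Frank = Knight, count = 1 = 1 → claim would be true, contradicts lie.
  If Frank = Knave, count = 0 ≠ 1 → lie confirmed ✓

Frank is a Knave.

Knave


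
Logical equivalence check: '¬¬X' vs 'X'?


Expression 1: ¬¬X
Expression 2: X
Truth table (X | Expr1 Expr2):
  T |   T     T
  F |   F     F
All 2 rows agree, so the expressions are logically equivalent.

Yes


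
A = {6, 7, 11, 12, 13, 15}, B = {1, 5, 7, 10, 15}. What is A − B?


A = {6, 7, 11, 12, 13, 15}
B = {1, 5, 7, 10, 15}
Operation: difference A − B
In A but not B: 6, 11, 12, 13

{6, 11, 12, 13}


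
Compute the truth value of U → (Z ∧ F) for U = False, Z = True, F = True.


U = False, Z = True, F = True
Step 1: Z ∧ F = True AND True = True
Step 2: U → (True): false only when U=True and consequent=False.
Result: True

True


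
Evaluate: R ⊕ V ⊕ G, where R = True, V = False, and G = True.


R = True, V = False, G = True
Step 1: R ⊕ V = True XOR False = True
Step 2: True ⊕ G = True XOR True = False
XOR is true when an odd number of operands are true.

False


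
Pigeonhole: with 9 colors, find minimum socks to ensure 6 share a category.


Pigeonhole: to guarantee k in one of n categories, need (k-1)×n + 1.
k = 6, n = 9
Minimum = (6-1) × 9 + 1 = 5 × 9 + 1

46


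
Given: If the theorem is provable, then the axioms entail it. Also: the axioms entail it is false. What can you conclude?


Modus tollens: P → Q, ¬Q ⊢ ¬P
P: the theorem is provable
Q: the axioms entail it
We have P → Q and Q is false.
By modus tollens, P must be false.

It is not the case that the theorem is provable


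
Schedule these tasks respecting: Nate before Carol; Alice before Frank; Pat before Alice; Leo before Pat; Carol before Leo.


Constraints: Nate before Carol; Alice before Frank; Pat before Alice; Leo before Pat; Carol before Leo
Method: repeatedly schedule the remaining task that has no remaining task required before it.
  Step 1: remaining {Carol, Leo, Alice, Frank, Pat, Nate}; every task except Nate still has a predecessor pending → schedule Nate.
  Step 2: remaining {Carol, Leo, Alice, Frank, Pat}; every task except Carol still has a predecessor pending → schedule Carol.
  Step 3: remaining {Leo, Alice, Frank, Pat}; every task except Leo still has a predecessor pending → schedule Leo.
  Step 4: remaining {Alice, Frank, Pat}; every task except Pat still has a predecessor pending → schedule Pat.
  Step 5: remaining {Alice, Frank}; every task except Alice still has a predecessor pending → schedule Alice.
  Step 6: only Frank remains → schedule Frank.
Resulting order:

Nate → Carol → Leo → Pat → Alice → Frank


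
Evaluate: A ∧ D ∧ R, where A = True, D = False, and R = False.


A = True, D = False, R = False
Step 1: A ∧ D = True AND False = False
Step 2: (False) ∧ R = (False) AND False = False
AND is true only when ALL operands are true.

False


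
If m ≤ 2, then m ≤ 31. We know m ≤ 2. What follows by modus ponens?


Modus ponens: P → Q, P ⊢ Q
P: m ≤ 2
Q: m ≤ 31
We have P → Q and P is true.
By modus ponens, Q must be true.

m ≤ 31


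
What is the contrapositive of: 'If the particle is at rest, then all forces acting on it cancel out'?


Original: If the particle is at rest, then all forces acting on it cancel out
Contrapositive: If ¬Q, then ¬P
Negate Q: not (all forces acting on it cancel out)
Negate P: not (the particle is at rest)

If not (all forces acting on it cancel out), then not (the particle is at rest).


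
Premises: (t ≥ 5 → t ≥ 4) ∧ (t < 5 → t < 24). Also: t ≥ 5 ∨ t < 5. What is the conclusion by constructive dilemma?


Constructive dilemma: (P → Q) ∧ (R → S), P ∨ R ⊢ Q ∨ S
Premise 1: t ≥ 5 → t ≥ 4
Premise 2: t < 5 → t < 24
Premise 3: t ≥ 5 ∨ t < 5
Case 1: Assuming t ≥ 5, then by Premise 1, t ≥ 4.
Case 2: Assuming t < 5, then by Premise 2, t < 24.
Since one of t ≥ 5 or t < 5 must hold, we get t ≥ 4 or t < 24.

t ≥ 4 or t < 24.


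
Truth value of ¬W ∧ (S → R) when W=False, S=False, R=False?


W = False, S = False, R = False
Expression: ¬W ∧ (S → R)
Step 1: ¬W = NOT False = True
Step 2: S → R = False → False (false only if S=True, R=False) = True
Step 3: (True) ∧ (True) = True AND True = True

True


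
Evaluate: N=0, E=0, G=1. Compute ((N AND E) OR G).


N AND E = 0&0 = 0
0 OR 1 = 1

1


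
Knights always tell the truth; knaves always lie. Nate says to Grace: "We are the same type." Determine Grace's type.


Nate says: "We are the same type."
Case 1: Nate is a Knight (truth-teller)
  Statement is true → they ARE the same → Grace is also a Knight
Case 2: Nate is a Knave (liar)
  Statement is false → they are NOT the same → Grace is a Knight
In both cases, Grace is a Knight.

Knight


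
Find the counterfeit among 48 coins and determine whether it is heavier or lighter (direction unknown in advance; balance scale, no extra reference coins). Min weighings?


Let n = 48. 96 possibilities (n coins × lighter/heavier); each weighing has 3 outcomes.
Bound for k weighings: say the first weighing puts j coins on each pan. If it tips, the 2j weighed coins remain suspects (each with a known direction) and k-1 weighings give 3^(k-1) outcomes; 3^(k-1) is odd, so 2j ≤ 3^(k-1) - 1. If it balances, the n - 2j unweighed coins remain with direction unknown: 2(n - 2j) ≤ 3^(k-1) - 1 by the same parity argument. Adding, n ≤ (3^(k-1) - 1) + (3^(k-1) - 1)/2 = (3^k - 3)/2, and the classical three-group strategy achieves this (3 coins in 2 weighings, 12 in 3, 39 in 4, 120 in 5).
So we need the smallest k with (3^k - 3)/2 ≥ 48.
k = 4: (3^4 - 3)/2 = 39 < 48 ✗
k = 5: (3^5 - 3)/2 = 120 ≥ 48 ✓

5


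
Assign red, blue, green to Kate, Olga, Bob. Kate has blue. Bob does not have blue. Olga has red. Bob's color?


From clues:
  Olga → red
  Kate → blue
By elimination, Bob gets the remaining.

green


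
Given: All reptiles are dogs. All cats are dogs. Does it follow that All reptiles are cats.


Premise 1: All reptiles are dogs.
Premise 2: All cats are dogs.
Conclusion: All reptiles are cats.
Fallacy: undistributed middle. dogs is predicate in both.
Counterexample: reptiles and cats could be disjoint subsets of dogs.

Invalid


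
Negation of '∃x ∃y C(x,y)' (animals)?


Original: ∃x ∃y C(x,y)
Rule: ¬∀→∃, ¬∃→∀, negate predicate.
Negation: ∀x ∀y ¬C(x,y)

∀x ∀y ¬C(x,y)


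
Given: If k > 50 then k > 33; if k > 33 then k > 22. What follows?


Hypothetical syllogism: P → Q, Q → R ⊢ P → R
Premise 1: k > 50 → k > 33
Premise 2: k > 33 → k > 22
Chain the implications: the middle term (k > 33) links the two.
Conclusion: If k > 50, then k > 22.

If k > 50, then k > 22.


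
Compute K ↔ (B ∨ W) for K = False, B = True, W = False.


K = False, B = True, W = False
Step 1: B ∨ W = True OR False = True
Step 2: K ↔ (True): true when both sides have same truth value.
Result: False ↔ True = False

False


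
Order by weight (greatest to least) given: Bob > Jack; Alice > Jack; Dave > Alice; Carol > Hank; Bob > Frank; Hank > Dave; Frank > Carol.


Constraints: Bob > Jack; Alice > Jack; Dave > Alice; Carol > Hank; Bob > Frank; Hank > Dave; Frank > Carol
Method: at each step, the next-highest is the one remaining person who never appears on the smaller side of a constraint between remaining people.
  Step 1: remaining {Hank, Alice, Jack, Dave, Frank, Carol, Bob}; on the smaller side: {Hank, Alice, Jack, Dave, Frank, Carol} → Bob is next (Bob > Jack; Bob > Frank).
  Step 2: remaining {Hank, Alice, Jack, Dave, Frank, Carol}; on the smaller side: {Hank, Alice, Jack, Dave, Carol} → Frank is next (Frank > Carol).
  Step 3: remaining {Hank, Alice, Jack, Dave, Carol}; on the smaller side: {Hank, Alice, Jack, Dave} → Carol is next (Carol > Hank).
  Step 4: remaining {Hank, Alice, Jack, Dave}; on the smaller side: {Alice, Jack, Dave} → Hank is next (Hank > Dave).
  Step 5: remaining {Alice, Jack, Dave}; on the smaller side: {Alice, Jack} → Dave is next (Dave > Alice).
  Step 6: remaining {Alice, Jack}; on the smaller side: {Jack} → Alice is next (Alice > Jack).
  Step 7: only Jack remains → lowest.
Final ranking (highest to lowest):

Bob > Frank > Carol > Hank > Dave > Alice > Jack


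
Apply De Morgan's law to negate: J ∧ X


De Morgan's law: ¬(P ∧ Q) ≡ ¬P ∨ ¬Q
¬(J ∧ X) = ¬J ∨ ¬X

¬J ∨ ¬X


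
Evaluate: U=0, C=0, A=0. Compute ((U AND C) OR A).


U AND C = 0&0 = 0
0 OR 0 = 0

0


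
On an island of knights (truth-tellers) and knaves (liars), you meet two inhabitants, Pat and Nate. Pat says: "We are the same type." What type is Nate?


Pat says: "We are the same type."
Case 1: Pat is a Knight (truth-teller)
  Statement is true → they ARE the same → Nate is also a Knight
Case 2: Pat is a Knave (liar)
  Statement is false → they are NOT the same → Nate is a Knight
In both cases, Nate is a Knight.

Knight


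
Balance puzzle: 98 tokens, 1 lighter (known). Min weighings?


Each weighing has 3 outcomes (left heavy / balance / right heavy), so k weighings distinguish at most 3^k cases; splitting into three near-equal groups achieves this.
Need 3^k ≥ 98: 3^4 = 81 < 98 ≤ 3^5 = 243
k = ⌈log₃(98)⌉ = 5

5


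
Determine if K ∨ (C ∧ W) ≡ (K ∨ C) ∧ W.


Expression 1: K ∨ (C ∧ W)
Expression 2: (K ∨ C) ∧ W
Truth table (K C W | Expr1 Expr2):
  T T T |   T     T
  T T F |   T     F   ← differ
  T F T |   T     T
  T F F |   T     F   ← differ
  F T T |   T     T
  F T F |   F     F
  F F T |   F     F
  F F F |   F     F
Counterexample: K=T, C=T, W=F gives Expr1 = T but Expr2 = F, so the expressions are NOT logically equivalent.

No


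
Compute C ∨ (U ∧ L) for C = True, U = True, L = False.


C = True, U = True, L = False
Step 1: U ∧ L = True AND False = False
Step 2: C ∨ False = True OR False = True
AND evaluated first (higher precedence); then OR applied.

True


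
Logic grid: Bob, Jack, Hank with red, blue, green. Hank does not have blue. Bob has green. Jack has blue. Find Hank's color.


From clues:
  Jack → blue
  Bob → green
By elimination, Hank gets the remaining.

red


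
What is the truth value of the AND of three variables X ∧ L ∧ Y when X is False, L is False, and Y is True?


X = False, L = False, Y = True
Step 1: X ∧ L = False AND False = False
Step 2: (False) ∧ Y = (False) AND True = False
AND is true only when ALL operands are true.

False


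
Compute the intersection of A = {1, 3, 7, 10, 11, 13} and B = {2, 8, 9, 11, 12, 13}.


A = {1, 3, 7, 10, 11, 13}
B = {2, 8, 9, 11, 12, 13}
Operation: intersection
Elements in both: 11, 13

{11, 13}


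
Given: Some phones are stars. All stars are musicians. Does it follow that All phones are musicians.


Premise 1: Some phones are stars.
Premise 2: All stars are musicians.
Conclusion: All phones are musicians.
Fallacy: illicit minor. The minor term (phones) is distributed in the conclusion ('All phones ...') but undistributed in its premise ('Some phones are stars' doesn't cover all phones).
Only 'Some phones are musicians' follows, not 'All'.

Invalid


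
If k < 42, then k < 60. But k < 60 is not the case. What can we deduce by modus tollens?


Modus tollens: P → Q, ¬Q ⊢ ¬P
P: k < 42
Q: k < 60
We have P → Q and Q is false.
By modus tollens, P must be false.

It is not the case that k < 42


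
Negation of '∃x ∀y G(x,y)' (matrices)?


Original: ∃x ∀y G(x,y)
Rule: ¬∀→∃, ¬∃→∀, negate predicate.
Negation: ∀x ∃y ¬G(x,y)

∀x ∃y ¬G(x,y)


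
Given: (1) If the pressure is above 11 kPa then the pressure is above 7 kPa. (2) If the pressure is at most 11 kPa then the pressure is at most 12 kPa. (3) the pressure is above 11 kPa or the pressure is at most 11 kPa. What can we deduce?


Constructive dilemma: (P → Q) ∧ (R → S), P ∨ R ⊢ Q ∨ S
Premise 1: the pressure is above 11 kPa → the pressure is above 7 kPa
Premise 2: the pressure is at most 11 kPa → the pressure is at most 12 kPa
Premise 3: the pressure is above 11 kPa ∨ the pressure is at most 11 kPa
Case 1: Assuming the pressure is above 11 kPa, then by Premise 1, the pressure is above 7 kPa.
Case 2: Assuming the pressure is at most 11 kPa, then by Premise 2, the pressure is at most 12 kPa.
Since one of the pressure is above 11 kPa or the pressure is at most 11 kPa must hold, we get the pressure is above 7 kPa or the pressure is at most 12 kPa.

The pressure is above 7 kPa or the pressure is at most 12 kPa.


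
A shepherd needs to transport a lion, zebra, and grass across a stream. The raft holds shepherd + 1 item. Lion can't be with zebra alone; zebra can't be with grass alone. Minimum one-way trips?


1. shepherd+zebra → 2. shepherd ← 3. shepherd+lion → 4. shepherd+zebra ← 5. shepherd+grass → 6. shepherd ← 7. shepherd+zebra →
Minimum trips = 7

7


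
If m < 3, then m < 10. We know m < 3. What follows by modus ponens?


Modus ponens: P → Q, P ⊢ Q
P: m < 3
Q: m < 10
We have P → Q and P is true.
By modus ponens, Q must be true.

m < 10


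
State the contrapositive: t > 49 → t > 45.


Original: If t > 49, then t > 45
Contrapositive: If ¬Q, then ¬P
Negate Q: not (t > 45)
Negate P: not (t > 49)

If not (t > 45), then not (t > 49).


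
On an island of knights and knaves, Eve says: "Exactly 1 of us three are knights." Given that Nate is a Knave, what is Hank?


Eve claims exactly 1 knights among Eve, Nate, Hank.
Given: Nate is a Knave.

Case 1: Eve is a Knight (tells truth)
  Then exactly 1 of the three are knights.
  Counting Eve, Nate: 1 knight(s) so far. Need 0 more → Hank = Knave.
Case 2: Eve is a Knave (lies)
  Then the count is NOT 1.
  If Hank = Knight, count = 1 = 1 → claim would be true, contradicts lie.
  If Hank = Knave, count = 0 ≠ 1 → lie confirmed ✓

Hank is a Knave.

Knave


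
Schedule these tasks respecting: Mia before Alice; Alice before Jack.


Constraints: Mia before Alice; Alice before Jack
Method: repeatedly schedule the remaining task that has no remaining task required before it.
  Step 1: remaining {Jack, Alice, Mia}; every task except Mia still has a predecessor pending → schedule Mia.
  Step 2: remaining {Jack, Alice}; every task except Alice still has a predecessor pending → schedule Alice.
  Step 3: only Jack remains → schedule Jack.
Resulting order:

Mia → Alice → Jack


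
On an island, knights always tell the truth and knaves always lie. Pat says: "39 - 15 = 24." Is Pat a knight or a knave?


Statement: "39 - 15 = 24."
Actual: 39 - 15 = 24
Claimed: 24
Statement is TRUE → Pat tells the truth → Knight

Knight


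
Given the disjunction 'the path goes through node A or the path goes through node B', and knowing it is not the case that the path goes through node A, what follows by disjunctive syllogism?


Disjunctive syllogism: P ∨ Q, ¬P ⊢ Q
Disjunction: the path goes through node A ∨ the path goes through node B
We know it is not the case that the path goes through node A.
By disjunctive syllogism, the other disjunct must be true.

The path goes through node B


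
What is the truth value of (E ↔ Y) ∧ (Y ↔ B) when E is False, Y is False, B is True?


E = False, Y = False, B = True
Step 1: E ↔ Y is true when E and Y have the same value. Result: True
Step 2: Y ↔ B is true when Y and B have the same value. Result: False
Step 3: True ∧ False = False

False


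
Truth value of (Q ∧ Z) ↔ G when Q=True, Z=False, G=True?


Q = True, Z = False, G = True
Expression: (Q ∧ Z) ↔ G
Step 1: Q ∧ Z = True AND False = False
Step 2: (False) ↔ G = (False iff True) = False

False


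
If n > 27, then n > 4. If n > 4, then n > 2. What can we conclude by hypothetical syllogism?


Hypothetical syllogism: P → Q, Q → R ⊢ P → R
Premise 1: n > 27 → n > 4
Premise 2: n > 4 → n > 2
Chain the implications: the middle term (n > 4) links the two.
Conclusion: If n > 27, then n > 2.

If n > 27, then n > 2.


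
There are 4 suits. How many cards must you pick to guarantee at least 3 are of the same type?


Pigeonhole: to guarantee k in one of n categories, need (k-1)×n + 1.
k = 3, n = 4
Minimum = (3-1) × 4 + 1 = 2 × 4 + 1

9


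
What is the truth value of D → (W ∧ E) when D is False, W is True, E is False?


D = False, W = True, E = False
Step 1: W ∧ E = True AND False = False
Step 2: D → (False): false only when D=True and consequent=False.
Result: True

True


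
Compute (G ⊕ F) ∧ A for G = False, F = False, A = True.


G = False, F = False, A = True
Step 1: G ⊕ F = False XOR False = False
Step 2: False ∧ A = False AND True = False
XOR true when exactly one of G,F is true; then AND with A.

False


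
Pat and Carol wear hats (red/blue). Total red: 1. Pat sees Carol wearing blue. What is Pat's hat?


Total red = 1, Carol = blue
Red accounted for: 0
Remaining for Pat: 1
Pat's hat is red.

red


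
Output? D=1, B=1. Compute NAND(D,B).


D AND B = 1
NOT(1) = 0

0


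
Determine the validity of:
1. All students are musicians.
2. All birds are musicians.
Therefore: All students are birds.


Premise 1: All students are musicians.
Premise 2: All birds are musicians.
Conclusion: All students are birds.
Fallacy: undistributed middle. musicians is predicate in both.
Counterexample: students and birds could be disjoint subsets of musicians.

Invalid


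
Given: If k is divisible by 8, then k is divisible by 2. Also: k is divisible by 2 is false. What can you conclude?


Modus tollens: P → Q, ¬Q ⊢ ¬P
P: k is divisible by 8
Q: k is divisible by 2
We have P → Q and Q is false.
By modus tollens, P must be false.

It is not the case that k is divisible by 8


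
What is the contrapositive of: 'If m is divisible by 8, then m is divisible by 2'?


Original: If m is divisible by 8, then m is divisible by 2
Contrapositive: If ¬Q, then ¬P
Negate Q: not (m is divisible by 2)
Negate P: not (m is divisible by 8)

If not (m is divisible by 2), then not (m is divisible by 8).


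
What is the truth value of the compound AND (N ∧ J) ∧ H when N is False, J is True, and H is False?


N = False, J = True, H = False
Step 1: N ∧ J = False AND True = False
Step 2: False ∧ H = False AND False = False
AND is true only when ALL operands are true.

False


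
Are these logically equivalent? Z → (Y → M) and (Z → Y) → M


Expression 1: Z → (Y → M)
Expression 2: (Z → Y) → M
Truth table (Z Y M | Expr1 Expr2):
  T T T |   T     T
  T T F |   F     F
  T F T |   T     T
  T F F |   T     T
  F T T |   T     T
  F T F |   T     F   ← differ
  F F T |   T     T
  F F F |   T     F   ← differ
Counterexample: Z=F, Y=T, M=F gives Expr1 = T but Expr2 = F, so the expressions are NOT logically equivalent.

No


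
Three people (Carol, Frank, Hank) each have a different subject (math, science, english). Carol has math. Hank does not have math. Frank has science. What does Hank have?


From clues:
  Carol → math
  Frank → science
By elimination, Hank gets the remaining.

english


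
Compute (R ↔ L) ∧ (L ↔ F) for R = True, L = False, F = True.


R = True, L = False, F = True
Step 1: R ↔ L is true when R and L have the same value. Result: False
Step 2: L ↔ F is true when L and F have the same value. Result: False
Step 3: False ∧ False = False

False


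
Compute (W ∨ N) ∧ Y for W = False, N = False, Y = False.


W = False, N = False, Y = False
Step 1: W ∨ N = False OR False = False
Step 2: False ∧ Y = False AND False = False
OR is true when at least one operand is true; AND requires both.

False


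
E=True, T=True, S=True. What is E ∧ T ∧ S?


E = True, T = True, S = True
Expression: E ∧ T ∧ S
Step 1: E ∧ T = True AND True = True
Step 2: (True) ∧ S = True AND True = True

True


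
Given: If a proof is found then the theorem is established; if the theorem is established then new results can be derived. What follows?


Hypothetical syllogism: P → Q, Q → R ⊢ P → R
Premise 1: a proof is found → the theorem is established
Premise 2: the theorem is established → new results can be derived
Chain the implications: the middle term (the theorem is established) links the two.
Conclusion: If a proof is found, then new results can be derived.

If a proof is found, then new results can be derived.


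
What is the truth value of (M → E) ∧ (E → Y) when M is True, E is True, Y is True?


M = True, E = True, Y = True
Step 1: M → E is false only when M=True and E=False. Result: True
Step 2: E → Y is false only when E=True and Y=False. Result: True
Step 3: True ∧ True = True

True


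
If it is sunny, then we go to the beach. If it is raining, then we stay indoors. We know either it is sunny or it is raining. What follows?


Constructive dilemma: (P → Q) ∧ (R → S), P ∨ R ⊢ Q ∨ S
Premise 1: it is sunny → we go to the beach
Premise 2: it is raining → we stay indoors
Premise 3: it is sunny ∨ it is raining
Case 1: Assuming it is sunny, then by Premise 1, we go to the beach.
Case 2: Assuming it is raining, then by Premise 2, we stay indoors.
Since one of it is sunny or it is raining must hold, we get we go to the beach or we stay indoors.

We go to the beach or we stay indoors.


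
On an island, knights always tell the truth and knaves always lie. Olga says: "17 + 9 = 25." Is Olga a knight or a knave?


Statement: "17 + 9 = 25."
Actual: 17 + 9 = 26
Claimed: 25
Statement is FALSE → Olga lies → Knave

Knave


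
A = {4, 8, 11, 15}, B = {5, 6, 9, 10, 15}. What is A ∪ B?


A = {4, 8, 11, 15}
B = {5, 6, 9, 10, 15}
Operation: union
All elements combined: 4, 5, 6, 8, 9, 10, 11, 15

{4, 5, 6, 8, 9, 10, 11, 15}


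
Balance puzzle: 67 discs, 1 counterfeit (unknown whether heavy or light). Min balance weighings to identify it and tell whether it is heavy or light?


Let n = 67. 134 possibilities (n discs × lighter/heavier); each weighing has 3 outcomes.
Bound for k weighings: say the first weighing puts j discs on each pan. If it tips, the 2j weighed discs remain suspects (each with a known direction) and k-1 weighings give 3^(k-1) outcomes; 3^(k-1) is odd, so 2j ≤ 3^(k-1) - 1. If it balances, the n - 2j unweighed discs remain with direction unknown: 2(n - 2j) ≤ 3^(k-1) - 1 by the same parity argument. Adding, n ≤ (3^(k-1) - 1) + (3^(k-1) - 1)/2 = (3^k - 3)/2, and the classical three-group strategy achieves this (3 discs in 2 weighings, 12 in 3, 39 in 4, 120 in 5).
So we need the smallest k with (3^k - 3)/2 ≥ 67.
k = 4: (3^4 - 3)/2 = 39 < 67 ✗
k = 5: (3^5 - 3)/2 = 120 ≥ 67 ✓

5


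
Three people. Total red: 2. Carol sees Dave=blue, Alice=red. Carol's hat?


Total red = 2, seen red = 1
Own red = 2 - 1 = 1
Carol's hat is red.

red


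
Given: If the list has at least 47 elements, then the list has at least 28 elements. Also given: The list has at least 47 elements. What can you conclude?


Modus ponens: P → Q, P ⊢ Q
P: the list has at least 47 elements
Q: the list has at least 28 elements
We have P → Q and P is true.
By modus ponens, Q must be true.

The list has at least 28 elements


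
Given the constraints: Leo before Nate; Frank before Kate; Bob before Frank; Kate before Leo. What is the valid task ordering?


Constraints: Leo before Nate; Frank before Kate; Bob before Frank; Kate before Leo
Method: repeatedly schedule the remaining task that has no remaining task required before it.
  Step 1: remaining {Leo, Frank, Nate, Bob, Kate}; every task except Bob still has a predecessor pending → schedule Bob.
  Step 2: remaining {Leo, Frank, Nate, Kate}; every task except Frank still has a predecessor pending → schedule Frank.
  Step 3: remaining {Leo, Nate, Kate}; every task except Kate still has a predecessor pending → schedule Kate.
  Step 4: remaining {Leo, Nate}; every task except Leo still has a predecessor pending → schedule Leo.
  Step 5: only Nate remains → schedule Nate.
Resulting order:

Bob → Frank → Kate → Leo → Nate


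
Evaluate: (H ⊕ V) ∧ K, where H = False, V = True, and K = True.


H = False, V = True, K = True
Step 1: H ⊕ V = False XOR True = True
Step 2: True ∧ K = True AND True = True
XOR true when exactly one of H,V is true; then AND with K.

True


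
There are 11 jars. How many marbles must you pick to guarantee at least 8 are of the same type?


Pigeonhole: to guarantee k in one of n categories, need (k-1)×n + 1.
k = 8, n = 11
Minimum = (8-1) × 11 + 1 = 7 × 11 + 1

78


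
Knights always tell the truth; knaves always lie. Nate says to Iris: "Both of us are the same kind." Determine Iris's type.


Nate says: "Both of us are the same kind."
Case 1: Nate is a Knight (truth-teller)
  Statement is true → they ARE the same → Iris is also a Knight
Case 2: Nate is a Knave (liar)
  Statement is false → they are NOT the same → Iris is a Knight
In both cases, Iris is a Knight.

Knight


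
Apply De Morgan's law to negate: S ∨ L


De Morgan's law: ¬(P ∨ Q) ≡ ¬P ∧ ¬Q
¬(S ∨ L) = ¬S ∧ ¬L

¬S ∧ ¬L


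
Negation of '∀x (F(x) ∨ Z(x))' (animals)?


Original: ∀x (F(x) ∨ Z(x))
Rule: ¬∀→∃, ¬∃→∀, negate predicate.
Negation: ∃x (¬F(x) ∧ ¬Z(x))

∃x (¬F(x) ∧ ¬Z(x))


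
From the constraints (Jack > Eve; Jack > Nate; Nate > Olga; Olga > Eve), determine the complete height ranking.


Constraints: Jack > Eve; Jack > Nate; Nate > Olga; Olga > Eve
Method: at each step, the next-highest is the one remaining person who never appears on the smaller side of a constraint between remaining people.
  Step 1: remaining {Eve, Jack, Olga, Nate}; on the smaller side: {Eve, Olga, Nate} → Jack is next (Jack > Eve; Jack > Nate).
  Step 2: remaining {Eve, Olga, Nate}; on the smaller side: {Eve, Olga} → Nate is next (Nate > Olga).
  Step 3: remaining {Eve, Olga}; on the smaller side: {Eve} → Olga is next (Olga > Eve).
  Step 4: only Eve remains → lowest.
Final ranking (highest to lowest):

Jack > Nate > Olga > Eve


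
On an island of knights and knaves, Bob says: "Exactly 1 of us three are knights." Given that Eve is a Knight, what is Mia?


Bob claims exactly 1 knights among Bob, Eve, Mia.
Given: Eve is a Knight.

Case 1: Bob is a Knight (tells truth)
  Then exactly 1 of the three are knights.
  Counting Bob, Eve: 2 knight(s) so far. Need -1 more → impossible.
Case 2: Bob is a Knave (lies)
  Then the count is NOT 1.
  If Mia = Knave, count = 1 = 1 → claim would be true, contradicts lie.
  If Mia = Knight, count = 2 ≠ 1 → lie confirmed ✓

Mia is a Knight.

Knight


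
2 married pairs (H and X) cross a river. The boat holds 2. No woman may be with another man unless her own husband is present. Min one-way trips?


Label couples H and X.
1. WH+WX → (far: WH,WX; near: HH,HX)
2. WH ←   (far: WX; near: HH,HX,WH)
3. HH+HX → (far: HH,HX,WX; near: WH)
4. HH ←   (far: HX,WX; near: HH,WH)  — HH returns, since WH is alone on near bank
5. HH+WH → (far: all four; near: empty)
Every state respects the constraint.
Minimum trips = 5

5


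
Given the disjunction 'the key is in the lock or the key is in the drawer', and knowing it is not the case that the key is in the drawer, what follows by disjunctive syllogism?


Disjunctive syllogism: P ∨ Q, ¬P ⊢ Q
Disjunction: the key is in the lock ∨ the key is in the drawer
We know it is not the case that the key is in the drawer.
By disjunctive syllogism, the other disjunct must be true.

The key is in the lock


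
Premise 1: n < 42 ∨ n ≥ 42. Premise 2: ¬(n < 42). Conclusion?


Disjunctive syllogism: P ∨ Q, ¬P ⊢ Q
Disjunction: n < 42 ∨ n ≥ 42
We know it is not the case that n < 42.
By disjunctive syllogism, the other disjunct must be true.

n ≥ 42


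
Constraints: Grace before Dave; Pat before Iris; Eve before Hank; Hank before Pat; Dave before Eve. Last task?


Constraints: Grace before Dave; Pat before Iris; Eve before Hank; Hank before Pat; Dave before Eve
The last task can have nothing scheduled after it, so it must never appear on the left of a 'before'.
Tasks appearing before some other task: Grace, Pat, Eve, Hank, Dave.
The only task not in that list is Iris → it is last.

Iris


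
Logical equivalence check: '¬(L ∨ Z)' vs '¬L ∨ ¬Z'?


Expression 1: ¬(L ∨ Z)
Expression 2: ¬L ∨ ¬Z
Truth table (L Z | Expr1 Expr2):
  T T |   F     F
  T F |   F     T   ← differ
  F T |   F     T   ← differ
  F F |   T     T
Counterexample: L=T, Z=F gives Expr1 = F but Expr2 = T, so the expressions are NOT logically equivalent.

No


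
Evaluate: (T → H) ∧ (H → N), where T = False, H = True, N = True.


T = False, H = True, N = True
Step 1: T → H is false only when T=True and H=False. Result: True
Step 2: H → N is false only when H=True and N=False. Result: True
Step 3: True ∧ True = True

True


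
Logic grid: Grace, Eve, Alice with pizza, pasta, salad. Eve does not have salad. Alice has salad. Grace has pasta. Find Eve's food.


From clues:
  Alice → salad
  Grace → pasta
By elimination, Eve gets the remaining.

pizza


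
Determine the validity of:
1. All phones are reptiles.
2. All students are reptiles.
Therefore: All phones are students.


Premise 1: All phones are reptiles.
Premise 2: All students are reptiles.
Conclusion: All phones are students.
Fallacy: undistributed middle. reptiles is predicate in both.
Counterexample: phones and students could be disjoint subsets of reptiles.

Invalid


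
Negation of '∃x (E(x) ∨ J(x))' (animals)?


Original: ∃x (E(x) ∨ J(x))
Rule: ¬∀→∃, ¬∃→∀, negate predicate.
Negation: ∀x (¬E(x) ∧ ¬J(x))

∀x (¬E(x) ∧ ¬J(x))


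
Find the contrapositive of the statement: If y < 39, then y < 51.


Original: If y < 39, then y < 51
Contrapositive: If ¬Q, then ¬P
Negate Q: not (y < 51)
Negate P: not (y < 39)

If not (y < 51), then not (y < 39).


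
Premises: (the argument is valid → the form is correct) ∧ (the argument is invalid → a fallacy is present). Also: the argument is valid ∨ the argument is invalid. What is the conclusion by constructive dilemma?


Constructive dilemma: (P → Q) ∧ (R → S), P ∨ R ⊢ Q ∨ S
Premise 1: the argument is valid → the form is correct
Premise 2: the argument is invalid → a fallacy is present
Premise 3: the argument is valid ∨ the argument is invalid
Case 1: Assuming the argument is valid, then by Premise 1, the form is correct.
Case 2: Assuming the argument is invalid, then by Premise 2, a fallacy is present.
Since one of the argument is valid or the argument is invalid must hold, we get the form is correct or a fallacy is present.

The form is correct or a fallacy is present.


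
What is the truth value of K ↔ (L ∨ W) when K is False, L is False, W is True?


K = False, L = False, W = True
Step 1: L ∨ W = False OR True = True
Step 2: K ↔ (True): true when both sides have same truth value.
Result: False ↔ True = False

False


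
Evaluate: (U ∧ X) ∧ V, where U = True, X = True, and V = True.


U = True, X = True, V = True
Step 1: U ∧ X = True AND True = True
Step 2: True ∧ V = True AND True = True
AND is true only when ALL operands are true.

True


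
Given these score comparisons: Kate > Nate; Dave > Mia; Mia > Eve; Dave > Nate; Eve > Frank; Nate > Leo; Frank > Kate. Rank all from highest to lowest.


Constraints: Kate > Nate; Dave > Mia; Mia > Eve; Dave > Nate; Eve > Frank; Nate > Leo; Frank > Kate
Method: at each step, the next-highest is the one remaining person who never appears on the smaller side of a constraint between remaining people.
  Step 1: remaining {Frank, Mia, Dave, Leo, Eve, Kate, Nate}; on the smaller side: {Frank, Mia, Leo, Eve, Kate, Nate} → Dave is next (Dave > Mia; Dave > Nate).
  Step 2: remaining {Frank, Mia, Leo, Eve, Kate, Nate}; on the smaller side: {Frank, Leo, Eve, Kate, Nate} → Mia is next (Mia > Eve).
  Step 3: remaining {Frank, Leo, Eve, Kate, Nate}; on the smaller side: {Frank, Leo, Kate, Nate} → Eve is next (Eve > Frank).
  Step 4: remaining {Frank, Leo, Kate, Nate}; on the smaller side: {Leo, Kate, Nate} → Frank is next (Frank > Kate).
  Step 5: remaining {Leo, Kate, Nate}; on the smaller side: {Leo, Nate} → Kate is next (Kate > Nate).
  Step 6: remaining {Leo, Nate}; on the smaller side: {Leo} → Nate is next (Nate > Leo).
  Step 7: only Leo remains → lowest.
Final ranking (highest to lowest):

Dave > Mia > Eve > Frank > Kate > Nate > Leo


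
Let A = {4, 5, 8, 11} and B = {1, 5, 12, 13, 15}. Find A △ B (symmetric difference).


A = {4, 5, 8, 11}
B = {1, 5, 12, 13, 15}
Operation: symmetric difference
In A only: [4, 8, 11], in B only: [1, 12, 13, 15]

{1, 4, 8, 11, 12, 13, 15}


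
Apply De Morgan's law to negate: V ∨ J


De Morgan's law: ¬(P ∨ Q) ≡ ¬P ∧ ¬Q
¬(V ∨ J) = ¬V ∧ ¬J

¬V ∧ ¬J


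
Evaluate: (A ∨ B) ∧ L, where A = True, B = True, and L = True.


A = True, B = True, L = True
Step 1: A ∨ B = True OR True = True
Step 2: True ∧ L = True AND True = True
OR is true when at least one operand is true; AND requires both.

True


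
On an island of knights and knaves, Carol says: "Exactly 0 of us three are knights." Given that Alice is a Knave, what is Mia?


Carol claims exactly 0 knights among Carol, Alice, Mia.
Given: Alice is a Knave.

Case 1: Carol is a Knight (tells truth)
  Then exactly 0 of the three are knights.
  Counting Carol, Alice: 1 knight(s) so far. Need -1 more → impossible.
Case 2: Carol is a Knave (lies)
  Then the count is NOT 0.
  If Mia = Knave, count = 0 = 0 → claim would be true, contradicts lie.
  If Mia = Knight, count = 1 ≠ 0 → lie confirmed ✓

Mia is a Knight.

Knight


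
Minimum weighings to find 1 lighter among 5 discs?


Each weighing has 3 outcomes (left heavy / balance / right heavy), so k weighings distinguish at most 3^k cases; splitting into three near-equal groups achieves this.
Need 3^k ≥ 5: 3^1 = 3 < 5 ≤ 3^2 = 9
k = ⌈log₃(5)⌉ = 2

2


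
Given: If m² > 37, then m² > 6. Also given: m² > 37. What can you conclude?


Modus ponens: P → Q, P ⊢ Q
P: m² > 37
Q: m² > 6
We have P → Q and P is true.
By modus ponens, Q must be true.

m² > 6


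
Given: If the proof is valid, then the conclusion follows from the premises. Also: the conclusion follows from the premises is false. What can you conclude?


Modus tollens: P → Q, ¬Q ⊢ ¬P
P: the proof is valid
Q: the conclusion follows from the premises
We have P → Q and Q is false.
By modus tollens, P must be false.

It is not the case that the proof is valid


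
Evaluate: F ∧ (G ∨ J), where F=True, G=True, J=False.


F = True, G = True, J = False
Expression: F ∧ (G ∨ J)
Step 1: G ∨ J = True OR False = True
Step 2: F ∧ (True) = True AND True = True

True


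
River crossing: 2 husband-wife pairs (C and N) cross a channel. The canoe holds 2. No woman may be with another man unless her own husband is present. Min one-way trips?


Label couples C and N.
1. WC+WN → (far: WC,WN; near: HC,HN)
2. WC ←   (far: WN; near: HC,HN,WC)
3. HC+HN → (far: HC,HN,WN; near: WC)
4. HC ←   (far: HN,WN; near: HC,WC)  — HC returns, since WC is alone on near bank
5. HC+WC → (far: all four; near: empty)
Every state respects the constraint.
Minimum trips = 5

5
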